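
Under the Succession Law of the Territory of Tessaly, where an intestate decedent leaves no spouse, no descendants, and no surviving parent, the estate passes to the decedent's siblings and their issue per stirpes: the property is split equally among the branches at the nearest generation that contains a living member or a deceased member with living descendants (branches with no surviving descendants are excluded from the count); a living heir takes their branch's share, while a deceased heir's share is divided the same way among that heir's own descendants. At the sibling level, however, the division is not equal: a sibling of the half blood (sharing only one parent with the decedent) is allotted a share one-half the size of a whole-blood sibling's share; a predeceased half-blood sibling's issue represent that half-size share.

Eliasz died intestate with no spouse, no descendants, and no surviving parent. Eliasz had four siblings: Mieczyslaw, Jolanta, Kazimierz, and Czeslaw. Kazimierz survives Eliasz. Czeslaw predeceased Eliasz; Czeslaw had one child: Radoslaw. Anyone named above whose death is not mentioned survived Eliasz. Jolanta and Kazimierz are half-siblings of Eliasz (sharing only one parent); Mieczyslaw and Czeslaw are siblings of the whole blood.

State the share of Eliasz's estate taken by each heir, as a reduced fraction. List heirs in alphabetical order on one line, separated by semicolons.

Jolanta 1/6; Kazimierz 1/6; Mieczyslaw 1/3; Radoslaw 1/3

No spouse, descendants, or parent survives, so the estate passes to Eliasz's siblings per stirpes.
Half-blood siblings count for one-half the weight of whole-blood siblings at the initial division.
Dividing 1 in proportion to weights (total weight 3): Mieczyslaw (weight 1) → 1/3; Jolanta (weight 1/2) → 1/6; Kazimierz (weight 1/2) → 1/6; Czeslaw (weight 1) → 1/3.
Mieczyslaw is living and takes 1/3.
Jolanta is living and takes 1/6.
Kazimierz is living and takes 1/6.
Czeslaw predeceased; the 1/3 allotted to Czeslaw's branch passes to Czeslaw's issue by representation.
Radoslaw is the sole taker at this level and receives the full 1/3.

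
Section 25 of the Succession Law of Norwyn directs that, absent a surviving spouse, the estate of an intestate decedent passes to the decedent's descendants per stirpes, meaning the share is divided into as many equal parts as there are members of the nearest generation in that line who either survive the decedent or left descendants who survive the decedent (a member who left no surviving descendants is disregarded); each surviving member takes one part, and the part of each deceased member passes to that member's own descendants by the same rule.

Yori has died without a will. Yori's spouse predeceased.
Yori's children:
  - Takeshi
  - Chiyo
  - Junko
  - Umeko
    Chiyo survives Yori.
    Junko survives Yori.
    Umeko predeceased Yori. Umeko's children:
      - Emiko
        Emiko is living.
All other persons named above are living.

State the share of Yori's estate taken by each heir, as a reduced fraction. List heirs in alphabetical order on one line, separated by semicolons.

There is no surviving spouse, so the entire estate passes to Yori's descendants per stirpes.
The estate is divided into 4 equal shares of 1/4 among Takeshi, Chiyo, Junko, Umeko.
Takeshi is living and takes 1/4.
Chiyo is living and takes 1/4.
Junko is living and takes 1/4.
Umeko predeceased; the 1/4 allotted to Umeko's branch passes to Umeko's issue by representation.
Emiko is the sole taker at this level and receives the full 1/4.

Chiyo 1/4; Emiko 1/4; Junko 1/4; Takeshi 1/4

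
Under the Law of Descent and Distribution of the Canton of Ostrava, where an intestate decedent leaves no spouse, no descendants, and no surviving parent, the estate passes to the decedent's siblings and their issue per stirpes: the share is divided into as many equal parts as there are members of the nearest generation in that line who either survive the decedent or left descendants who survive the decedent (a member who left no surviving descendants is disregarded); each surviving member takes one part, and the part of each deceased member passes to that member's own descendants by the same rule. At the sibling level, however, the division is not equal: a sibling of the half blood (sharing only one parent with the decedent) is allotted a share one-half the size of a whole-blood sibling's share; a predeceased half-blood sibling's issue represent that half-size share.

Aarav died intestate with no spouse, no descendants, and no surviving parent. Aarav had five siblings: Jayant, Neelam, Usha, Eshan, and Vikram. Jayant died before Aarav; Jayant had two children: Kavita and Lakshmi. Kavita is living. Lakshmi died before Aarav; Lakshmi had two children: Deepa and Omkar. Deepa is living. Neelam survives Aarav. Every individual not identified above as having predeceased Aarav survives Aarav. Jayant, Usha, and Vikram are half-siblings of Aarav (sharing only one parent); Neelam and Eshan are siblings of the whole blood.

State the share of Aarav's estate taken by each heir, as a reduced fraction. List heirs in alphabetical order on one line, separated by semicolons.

No spouse, descendants, or parent survives, so the estate passes to Aarav's siblings per stirpes.
Half-blood siblings count for one-half the weight of whole-blood siblings at the initial division.
Dividing 1 in proportion to weights (total weight 7/2): Jayant (weight 1/2) → 1/7; Neelam (weight 1) → 2/7; Usha (weight 1/2) → 1/7; Eshan (weight 1) → 2/7; Vikram (weight 1/2) → 1/7.
Jayant predeceased; the 1/7 allotted to Jayant's branch passes to Jayant's issue by representation.
The 1/7 is divided into 2 equal shares of 1/14 among Kavita, Lakshmi.
Kavita is living and takes 1/14.
Lakshmi predeceased; the 1/14 allotted to Lakshmi's branch passes to Lakshmi's issue by representation.
The 1/14 is divided into 2 equal shares of 1/28 among Deepa, Omkar.
Deepa is living and takes 1/28.
Omkar is living and takes 1/28.
Neelam is living and takes 2/7.
Usha is living and takes 1/7.
Eshan is living and takes 2/7.
Vikram is living and takes 1/7.

Deepa 1/28; Eshan 2/7; Kavita 1/14; Neelam 2/7; Omkar 1/28; Usha 1/7; Vikram 1/7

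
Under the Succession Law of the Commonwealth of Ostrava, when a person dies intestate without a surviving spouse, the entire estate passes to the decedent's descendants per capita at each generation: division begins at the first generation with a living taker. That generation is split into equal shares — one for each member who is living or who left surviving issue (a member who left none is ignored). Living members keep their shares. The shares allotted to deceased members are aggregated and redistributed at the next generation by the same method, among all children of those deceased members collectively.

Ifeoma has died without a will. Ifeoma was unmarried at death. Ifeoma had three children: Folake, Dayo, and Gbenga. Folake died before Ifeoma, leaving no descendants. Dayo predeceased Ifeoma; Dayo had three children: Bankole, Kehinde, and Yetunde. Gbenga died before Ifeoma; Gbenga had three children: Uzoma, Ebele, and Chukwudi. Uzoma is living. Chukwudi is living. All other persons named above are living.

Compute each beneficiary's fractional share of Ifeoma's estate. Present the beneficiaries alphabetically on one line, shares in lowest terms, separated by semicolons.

Bankole 1/6; Chukwudi 1/6; Ebele 1/6; Kehinde 1/6; Uzoma 1/6; Yetunde 1/6

There is no surviving spouse, so the entire estate passes to Ifeoma's descendants per capita at each generation.
No one at generation 1 (Dayo, Gbenga) is living; moving to the next generation.
At generation 2 (Bankole, Kehinde, Yetunde, Uzoma, Ebele, Chukwudi) there are 6 shares of (1)/6 = 1/6 each.
Living: Bankole, Kehinde, Yetunde, Uzoma, Ebele, and Chukwudi — each takes 1/6.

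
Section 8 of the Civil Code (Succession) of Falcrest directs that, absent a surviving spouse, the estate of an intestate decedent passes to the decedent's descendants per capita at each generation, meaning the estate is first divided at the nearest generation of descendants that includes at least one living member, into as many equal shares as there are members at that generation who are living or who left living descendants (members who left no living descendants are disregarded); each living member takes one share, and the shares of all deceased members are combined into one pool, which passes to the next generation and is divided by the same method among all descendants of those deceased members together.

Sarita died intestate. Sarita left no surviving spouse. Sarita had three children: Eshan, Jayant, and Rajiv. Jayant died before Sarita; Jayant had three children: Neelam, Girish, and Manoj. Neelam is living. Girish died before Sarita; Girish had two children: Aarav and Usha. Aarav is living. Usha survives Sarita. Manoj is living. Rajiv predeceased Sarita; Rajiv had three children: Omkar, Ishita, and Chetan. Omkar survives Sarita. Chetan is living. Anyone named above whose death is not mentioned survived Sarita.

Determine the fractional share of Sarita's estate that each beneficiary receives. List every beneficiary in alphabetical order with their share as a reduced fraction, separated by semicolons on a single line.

Aarav 1/18; Chetan 1/9; Eshan 1/3; Ishita 1/9; Manoj 1/9; Neelam 1/9; Omkar 1/9; Usha 1/18

There is no surviving spouse, so the entire estate passes to Sarita's descendants per capita at each generation.
At generation 1 (Eshan, Jayant, Rajiv) there are 3 shares of (1)/3 = 1/3 each.
Living: Eshan — each takes 1/3.
Deceased: Jayant and Rajiv. Their combined 2/3 is pooled and carried to generation 2.
At generation 2 (Neelam, Girish, Manoj, Omkar, Ishita, Chetan) there are 6 shares of (2/3)/6 = 1/9 each.
Living: Neelam, Manoj, Omkar, Ishita, and Chetan — each takes 1/9.
Deceased: Girish. That 1/9 share is carried to generation 3.
At generation 3 (Aarav, Usha) there are 2 shares of (1/9)/2 = 1/18 each.
Living: Aarav and Usha — each takes 1/18.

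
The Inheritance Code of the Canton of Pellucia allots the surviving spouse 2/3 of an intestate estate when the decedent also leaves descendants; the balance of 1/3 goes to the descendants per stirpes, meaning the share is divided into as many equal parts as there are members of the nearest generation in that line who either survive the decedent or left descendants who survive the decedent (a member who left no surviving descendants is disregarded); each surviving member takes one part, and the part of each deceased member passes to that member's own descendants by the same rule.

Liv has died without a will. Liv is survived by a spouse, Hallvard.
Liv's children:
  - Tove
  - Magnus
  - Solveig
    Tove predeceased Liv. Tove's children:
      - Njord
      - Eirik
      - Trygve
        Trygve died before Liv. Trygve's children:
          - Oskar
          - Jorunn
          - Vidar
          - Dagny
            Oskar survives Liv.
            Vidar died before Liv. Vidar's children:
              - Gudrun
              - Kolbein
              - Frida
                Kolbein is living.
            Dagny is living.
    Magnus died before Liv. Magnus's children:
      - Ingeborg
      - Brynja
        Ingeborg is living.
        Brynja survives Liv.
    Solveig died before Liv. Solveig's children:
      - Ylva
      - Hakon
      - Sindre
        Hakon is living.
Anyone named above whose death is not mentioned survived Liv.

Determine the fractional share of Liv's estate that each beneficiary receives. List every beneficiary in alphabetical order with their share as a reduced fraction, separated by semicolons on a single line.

Hallvard, as surviving spouse, takes 2/3.
The remaining 1/3 passes to Liv's descendants per stirpes.
The 1/3 is divided into 3 equal shares of 1/9 among Tove, Magnus, Solveig.
Tove predeceased; the 1/9 allotted to Tove's branch passes to Tove's issue by representation.
The 1/9 is divided into 3 equal shares of 1/27 among Njord, Eirik, Trygve.
Njord is living and takes 1/27.
Eirik is living and takes 1/27.
Trygve predeceased; the 1/27 allotted to Trygve's branch passes to Trygve's issue by representation.
The 1/27 is divided into 4 equal shares of 1/108 among Oskar, Jorunn, Vidar, Dagny.
Oskar is living and takes 1/108.
Jorunn is living and takes 1/108.
Vidar predeceased; the 1/108 allotted to Vidar's branch passes to Vidar's issue by representation.
The 1/108 is divided into 3 equal shares of 1/324 among Gudrun, Kolbein, Frida.
Gudrun is living and takes 1/324.
Kolbein is living and takes 1/324.
Frida is living and takes 1/324.
Dagny is living and takes 1/108.
Magnus predeceased; the 1/9 allotted to Magnus's branch passes to Magnus's issue by representation.
The 1/9 is divided into 2 equal shares of 1/18 among Ingeborg, Brynja.
Ingeborg is living and takes 1/18.
Brynja is living and takes 1/18.
Solveig predeceased; the 1/9 allotted to Solveig's branch passes to Solveig's issue by representation.
The 1/9 is divided into 3 equal shares of 1/27 among Ylva, Hakon, Sindre.
Ylva is living and takes 1/27.
Hakon is living and takes 1/27.
Sindre is living and takes 1/27.

Brynja 1/18; Dagny 1/108; Eirik 1/27; Frida 1/324; Gudrun 1/324; Hakon 1/27; Hallvard 2/3; Ingeborg 1/18; Jorunn 1/108; Kolbein 1/324; Njord 1/27; Oskar 1/108; Sindre 1/27; Ylva 1/27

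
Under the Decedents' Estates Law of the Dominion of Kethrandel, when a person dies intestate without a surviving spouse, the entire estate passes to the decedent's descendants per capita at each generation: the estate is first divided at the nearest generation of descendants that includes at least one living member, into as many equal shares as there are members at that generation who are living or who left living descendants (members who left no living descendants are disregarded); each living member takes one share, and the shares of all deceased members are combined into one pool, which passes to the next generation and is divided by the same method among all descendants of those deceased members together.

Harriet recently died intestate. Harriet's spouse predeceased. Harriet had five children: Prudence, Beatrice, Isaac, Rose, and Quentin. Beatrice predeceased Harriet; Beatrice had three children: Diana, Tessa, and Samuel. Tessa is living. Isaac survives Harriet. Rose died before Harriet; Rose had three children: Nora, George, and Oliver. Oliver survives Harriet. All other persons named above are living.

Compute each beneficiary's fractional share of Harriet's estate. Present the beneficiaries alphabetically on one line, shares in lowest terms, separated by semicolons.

There is no surviving spouse, so the entire estate passes to Harriet's descendants per capita at each generation.
At generation 1 (Prudence, Beatrice, Isaac, Rose, Quentin) there are 5 shares of (1)/5 = 1/5 each.
Living: Prudence, Isaac, and Quentin — each takes 1/5.
Deceased: Beatrice and Rose. Their combined 2/5 is pooled and carried to generation 2.
At generation 2 (Diana, Tessa, Samuel, Nora, George, Oliver) there are 6 shares of (2/5)/6 = 1/15 each.
Living: Diana, Tessa, Samuel, Nora, George, and Oliver — each takes 1/15.

Diana 1/15; George 1/15; Isaac 1/5; Nora 1/15; Oliver 1/15; Prudence 1/5; Quentin 1/5; Samuel 1/15; Tessa 1/15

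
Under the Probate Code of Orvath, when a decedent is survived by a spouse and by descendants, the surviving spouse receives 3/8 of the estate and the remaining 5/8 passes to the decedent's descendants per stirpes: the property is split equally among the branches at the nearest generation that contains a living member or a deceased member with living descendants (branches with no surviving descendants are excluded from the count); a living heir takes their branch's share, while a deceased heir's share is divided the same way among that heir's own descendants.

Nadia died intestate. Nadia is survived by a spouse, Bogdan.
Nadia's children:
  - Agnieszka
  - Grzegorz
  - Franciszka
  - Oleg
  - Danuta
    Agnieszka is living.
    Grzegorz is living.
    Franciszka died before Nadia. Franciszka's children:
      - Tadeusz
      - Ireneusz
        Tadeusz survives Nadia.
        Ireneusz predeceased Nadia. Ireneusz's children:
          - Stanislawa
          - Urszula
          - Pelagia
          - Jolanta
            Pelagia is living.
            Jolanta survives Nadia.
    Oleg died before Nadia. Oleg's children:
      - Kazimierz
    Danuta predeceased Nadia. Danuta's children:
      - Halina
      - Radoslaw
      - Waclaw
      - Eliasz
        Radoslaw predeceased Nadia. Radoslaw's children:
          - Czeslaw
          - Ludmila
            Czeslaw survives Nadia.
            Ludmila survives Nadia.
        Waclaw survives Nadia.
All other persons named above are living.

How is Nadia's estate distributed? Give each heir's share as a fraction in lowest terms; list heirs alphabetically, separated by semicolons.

Bogdan, as surviving spouse, takes 3/8.
The remaining 5/8 passes to Nadia's descendants per stirpes.
The 5/8 is divided into 5 equal shares of 1/8 among Agnieszka, Grzegorz, Franciszka, Oleg, Danuta.
Agnieszka is living and takes 1/8.
Grzegorz is living and takes 1/8.
Franciszka predeceased; the 1/8 allotted to Franciszka's branch passes to Franciszka's issue by representation.
The 1/8 is divided into 2 equal shares of 1/16 among Tadeusz, Ireneusz.
Tadeusz is living and takes 1/16.
Ireneusz predeceased; the 1/16 allotted to Ireneusz's branch passes to Ireneusz's issue by representation.
The 1/16 is divided into 4 equal shares of 1/64 among Stanislawa, Urszula, Pelagia, Jolanta.
Stanislawa is living and takes 1/64.
Urszula is living and takes 1/64.
Pelagia is living and takes 1/64.
Jolanta is living and takes 1/64.
Oleg predeceased; the 1/8 allotted to Oleg's branch passes to Oleg's issue by representation.
Kazimierz is the sole taker at this level and receives the full 1/8.
Danuta predeceased; the 1/8 allotted to Danuta's branch passes to Danuta's issue by representation.
The 1/8 is divided into 4 equal shares of 1/32 among Halina, Radoslaw, Waclaw, Eliasz.
Halina is living and takes 1/32.
Radoslaw predeceased; the 1/32 allotted to Radoslaw's branch passes to Radoslaw's issue by representation.
The 1/32 is divided into 2 equal shares of 1/64 among Czeslaw, Ludmila.
Czeslaw is living and takes 1/64.
Ludmila is living and takes 1/64.
Waclaw is living and takes 1/32.
Eliasz is living and takes 1/32.

Agnieszka 1/8; Bogdan 3/8; Czeslaw 1/64; Eliasz 1/32; Grzegorz 1/8; Halina 1/32; Jolanta 1/64; Kazimierz 1/8; Ludmila 1/64; Pelagia 1/64; Stanislawa 1/64; Tadeusz 1/16; Urszula 1/64; Waclaw 1/32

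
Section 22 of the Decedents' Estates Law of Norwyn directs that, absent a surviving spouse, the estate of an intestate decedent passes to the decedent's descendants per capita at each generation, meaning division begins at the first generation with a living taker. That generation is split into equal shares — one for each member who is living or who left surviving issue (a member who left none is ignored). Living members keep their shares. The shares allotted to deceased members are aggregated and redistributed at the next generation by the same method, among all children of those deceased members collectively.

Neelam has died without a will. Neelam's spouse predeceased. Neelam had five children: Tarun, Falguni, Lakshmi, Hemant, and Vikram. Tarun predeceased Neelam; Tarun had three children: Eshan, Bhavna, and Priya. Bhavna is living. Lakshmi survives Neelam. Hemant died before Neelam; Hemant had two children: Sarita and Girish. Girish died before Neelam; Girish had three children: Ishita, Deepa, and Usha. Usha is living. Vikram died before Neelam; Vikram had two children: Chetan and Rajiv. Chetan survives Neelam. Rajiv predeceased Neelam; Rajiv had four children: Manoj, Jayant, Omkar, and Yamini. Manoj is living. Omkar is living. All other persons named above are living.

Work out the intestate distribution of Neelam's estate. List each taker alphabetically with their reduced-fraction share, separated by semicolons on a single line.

There is no surviving spouse, so the entire estate passes to Neelam's descendants per capita at each generation.
At generation 1 (Tarun, Falguni, Lakshmi, Hemant, Vikram) there are 5 shares of (1)/5 = 1/5 each.
Living: Falguni and Lakshmi — each takes 1/5.
Deceased: Tarun, Hemant, and Vikram. Their combined 3/5 is pooled and carried to generation 2.
At generation 2 (Eshan, Bhavna, Priya, Sarita, Girish, Chetan, Rajiv) there are 7 shares of (3/5)/7 = 3/35 each.
Living: Eshan, Bhavna, Priya, Sarita, and Chetan — each takes 3/35.
Deceased: Girish and Rajiv. Their combined 6/35 is pooled and carried to generation 3.
At generation 3 (Ishita, Deepa, Usha, Manoj, Jayant, Omkar, Yamini) there are 7 shares of (6/35)/7 = 6/245 each.
Living: Ishita, Deepa, Usha, Manoj, Jayant, Omkar, and Yamini — each takes 6/245.

Bhavna 3/35; Chetan 3/35; Deepa 6/245; Eshan 3/35; Falguni 1/5; Ishita 6/245; Jayant 6/245; Lakshmi 1/5; Manoj 6/245; Omkar 6/245; Priya 3/35; Sarita 3/35; Usha 6/245; Yamini 6/245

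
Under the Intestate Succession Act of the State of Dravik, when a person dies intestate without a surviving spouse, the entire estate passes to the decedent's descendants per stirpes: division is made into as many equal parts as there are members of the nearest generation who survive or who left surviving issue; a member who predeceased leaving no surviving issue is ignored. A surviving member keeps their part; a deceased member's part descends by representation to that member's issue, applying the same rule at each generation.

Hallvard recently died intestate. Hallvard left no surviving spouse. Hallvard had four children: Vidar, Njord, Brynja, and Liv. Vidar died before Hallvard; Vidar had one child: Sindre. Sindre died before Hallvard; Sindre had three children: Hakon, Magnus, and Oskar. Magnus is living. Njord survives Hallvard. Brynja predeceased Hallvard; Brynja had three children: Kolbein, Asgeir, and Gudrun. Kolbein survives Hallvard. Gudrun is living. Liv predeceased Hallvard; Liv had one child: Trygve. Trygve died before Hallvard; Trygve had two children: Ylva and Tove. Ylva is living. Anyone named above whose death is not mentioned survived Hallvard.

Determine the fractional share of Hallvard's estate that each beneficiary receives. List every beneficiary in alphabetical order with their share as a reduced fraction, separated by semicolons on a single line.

Asgeir 1/12; Gudrun 1/12; Hakon 1/12; Kolbein 1/12; Magnus 1/12; Njord 1/4; Oskar 1/12; Tove 1/8; Ylva 1/8

There is no surviving spouse, so the entire estate passes to Hallvard's descendants per stirpes.
The estate is divided into 4 equal shares of 1/4 among Vidar, Njord, Brynja, Liv.
Vidar predeceased; the 1/4 allotted to Vidar's branch passes to Vidar's issue by representation.
Sindre's line is the sole branch at this level, so the full 1/4 passes to Sindre's issue by representation.
The 1/4 is divided into 3 equal shares of 1/12 among Hakon, Magnus, Oskar.
Hakon is living and takes 1/12.
Magnus is living and takes 1/12.
Oskar is living and takes 1/12.
Njord is living and takes 1/4.
Brynja predeceased; the 1/4 allotted to Brynja's branch passes to Brynja's issue by representation.
The 1/4 is divided into 3 equal shares of 1/12 among Kolbein, Asgeir, Gudrun.
Kolbein is living and takes 1/12.
Asgeir is living and takes 1/12.
Gudrun is living and takes 1/12.
Liv predeceased; the 1/4 allotted to Liv's branch passes to Liv's issue by representation.
Trygve's line is the sole branch at this level, so the full 1/4 passes to Trygve's issue by representation.
The 1/4 is divided into 2 equal shares of 1/8 among Ylva, Tove.
Ylva is living and takes 1/8.
Tove is living and takes 1/8.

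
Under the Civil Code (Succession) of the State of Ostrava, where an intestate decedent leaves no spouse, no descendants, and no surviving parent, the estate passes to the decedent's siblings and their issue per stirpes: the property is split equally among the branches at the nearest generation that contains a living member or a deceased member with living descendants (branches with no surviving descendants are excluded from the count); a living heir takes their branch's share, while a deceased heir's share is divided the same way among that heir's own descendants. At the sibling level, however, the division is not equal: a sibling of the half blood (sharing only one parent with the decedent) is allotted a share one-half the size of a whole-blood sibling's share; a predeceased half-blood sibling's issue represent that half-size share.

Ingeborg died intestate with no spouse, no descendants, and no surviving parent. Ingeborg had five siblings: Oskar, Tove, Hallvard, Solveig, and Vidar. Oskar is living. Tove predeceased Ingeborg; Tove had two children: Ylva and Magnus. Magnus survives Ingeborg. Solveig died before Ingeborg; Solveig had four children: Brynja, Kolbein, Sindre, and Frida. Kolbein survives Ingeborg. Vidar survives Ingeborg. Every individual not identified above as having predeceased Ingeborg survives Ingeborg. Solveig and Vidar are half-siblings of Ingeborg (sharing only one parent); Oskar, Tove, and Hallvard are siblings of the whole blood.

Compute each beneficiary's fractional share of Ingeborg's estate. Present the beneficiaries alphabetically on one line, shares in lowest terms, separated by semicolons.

No spouse, descendants, or parent survives, so the estate passes to Ingeborg's siblings per stirpes.
Half-blood siblings count for one-half the weight of whole-blood siblings at the initial division.
Dividing 1 in proportion to weights (total weight 4): Oskar (weight 1) → 1/4; Tove (weight 1) → 1/4; Hallvard (weight 1) → 1/4; Solveig (weight 1/2) → 1/8; Vidar (weight 1/2) → 1/8.
Oskar is living and takes 1/4.
Tove predeceased; the 1/4 allotted to Tove's branch passes to Tove's issue by representation.
The 1/4 is divided into 2 equal shares of 1/8 among Ylva, Magnus.
Ylva is living and takes 1/8.
Magnus is living and takes 1/8.
Hallvard is living and takes 1/4.
Solveig predeceased; the 1/8 allotted to Solveig's branch passes to Solveig's issue by representation.
The 1/8 is divided into 4 equal shares of 1/32 among Brynja, Kolbein, Sindre, Frida.
Brynja is living and takes 1/32.
Kolbein is living and takes 1/32.
Sindre is living and takes 1/32.
Frida is living and takes 1/32.
Vidar is living and takes 1/8.

Brynja 1/32; Frida 1/32; Hallvard 1/4; Kolbein 1/32; Magnus 1/8; Oskar 1/4; Sindre 1/32; Vidar 1/8; Ylva 1/8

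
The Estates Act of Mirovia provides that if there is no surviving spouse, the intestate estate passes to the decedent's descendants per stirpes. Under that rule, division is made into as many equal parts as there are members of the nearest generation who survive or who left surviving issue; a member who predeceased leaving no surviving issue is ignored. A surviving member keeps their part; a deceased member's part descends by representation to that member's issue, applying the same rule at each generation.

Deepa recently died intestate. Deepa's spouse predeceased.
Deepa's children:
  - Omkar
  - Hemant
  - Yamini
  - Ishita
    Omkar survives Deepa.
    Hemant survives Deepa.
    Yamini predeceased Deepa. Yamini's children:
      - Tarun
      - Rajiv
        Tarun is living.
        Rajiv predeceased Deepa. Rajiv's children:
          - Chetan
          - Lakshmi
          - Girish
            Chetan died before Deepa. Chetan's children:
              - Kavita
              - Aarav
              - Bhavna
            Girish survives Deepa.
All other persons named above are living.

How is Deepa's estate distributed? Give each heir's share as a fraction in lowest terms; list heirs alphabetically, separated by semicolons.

There is no surviving spouse, so the entire estate passes to Deepa's descendants per stirpes.
The estate is divided into 4 equal shares of 1/4 among Omkar, Hemant, Yamini, Ishita.
Omkar is living and takes 1/4.
Hemant is living and takes 1/4.
Yamini predeceased; the 1/4 allotted to Yamini's branch passes to Yamini's issue by representation.
The 1/4 is divided into 2 equal shares of 1/8 among Tarun, Rajiv.
Tarun is living and takes 1/8.
Rajiv predeceased; the 1/8 allotted to Rajiv's branch passes to Rajiv's issue by representation.
The 1/8 is divided into 3 equal shares of 1/24 among Chetan, Lakshmi, Girish.
Chetan predeceased; the 1/24 allotted to Chetan's branch passes to Chetan's issue by representation.
The 1/24 is divided into 3 equal shares of 1/72 among Kavita, Aarav, Bhavna.
Kavita is living and takes 1/72.
Aarav is living and takes 1/72.
Bhavna is living and takes 1/72.
Lakshmi is living and takes 1/24.
Girish is living and takes 1/24.
Ishita is living and takes 1/4.

Aarav 1/72; Bhavna 1/72; Girish 1/24; Hemant 1/4; Ishita 1/4; Kavita 1/72; Lakshmi 1/24; Omkar 1/4; Tarun 1/8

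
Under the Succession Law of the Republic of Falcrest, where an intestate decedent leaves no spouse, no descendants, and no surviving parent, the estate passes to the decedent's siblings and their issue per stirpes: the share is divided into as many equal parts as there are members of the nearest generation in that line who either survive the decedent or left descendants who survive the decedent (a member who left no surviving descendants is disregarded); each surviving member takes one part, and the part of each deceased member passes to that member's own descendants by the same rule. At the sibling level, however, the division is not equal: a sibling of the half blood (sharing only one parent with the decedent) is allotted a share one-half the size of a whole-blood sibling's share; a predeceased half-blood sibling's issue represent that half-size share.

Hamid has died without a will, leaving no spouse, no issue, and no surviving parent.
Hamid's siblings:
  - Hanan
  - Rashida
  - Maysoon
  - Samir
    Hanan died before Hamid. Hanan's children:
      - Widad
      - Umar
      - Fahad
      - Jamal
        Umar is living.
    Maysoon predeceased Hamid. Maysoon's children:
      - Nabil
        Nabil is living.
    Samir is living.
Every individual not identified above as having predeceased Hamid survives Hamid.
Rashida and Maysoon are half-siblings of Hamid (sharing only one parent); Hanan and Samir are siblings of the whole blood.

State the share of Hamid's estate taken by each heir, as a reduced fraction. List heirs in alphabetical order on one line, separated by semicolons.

No spouse, descendants, or parent survives, so the estate passes to Hamid's siblings per stirpes.
Half-blood siblings count for one-half the weight of whole-blood siblings at the initial division.
Dividing 1 in proportion to weights (total weight 3): Hanan (weight 1) → 1/3; Rashida (weight 1/2) → 1/6; Maysoon (weight 1/2) → 1/6; Samir (weight 1) → 1/3.
Hanan predeceased; the 1/3 allotted to Hanan's branch passes to Hanan's issue by representation.
The 1/3 is divided into 4 equal shares of 1/12 among Widad, Umar, Fahad, Jamal.
Widad is living and takes 1/12.
Umar is living and takes 1/12.
Fahad is living and takes 1/12.
Jamal is living and takes 1/12.
Rashida is living and takes 1/6.
Maysoon predeceased; the 1/6 allotted to Maysoon's branch passes to Maysoon's issue by representation.
Nabil is the sole taker at this level and receives the full 1/6.
Samir is living and takes 1/3.

Fahad 1/12; Jamal 1/12; Nabil 1/6; Rashida 1/6; Samir 1/3; Umar 1/12; Widad 1/12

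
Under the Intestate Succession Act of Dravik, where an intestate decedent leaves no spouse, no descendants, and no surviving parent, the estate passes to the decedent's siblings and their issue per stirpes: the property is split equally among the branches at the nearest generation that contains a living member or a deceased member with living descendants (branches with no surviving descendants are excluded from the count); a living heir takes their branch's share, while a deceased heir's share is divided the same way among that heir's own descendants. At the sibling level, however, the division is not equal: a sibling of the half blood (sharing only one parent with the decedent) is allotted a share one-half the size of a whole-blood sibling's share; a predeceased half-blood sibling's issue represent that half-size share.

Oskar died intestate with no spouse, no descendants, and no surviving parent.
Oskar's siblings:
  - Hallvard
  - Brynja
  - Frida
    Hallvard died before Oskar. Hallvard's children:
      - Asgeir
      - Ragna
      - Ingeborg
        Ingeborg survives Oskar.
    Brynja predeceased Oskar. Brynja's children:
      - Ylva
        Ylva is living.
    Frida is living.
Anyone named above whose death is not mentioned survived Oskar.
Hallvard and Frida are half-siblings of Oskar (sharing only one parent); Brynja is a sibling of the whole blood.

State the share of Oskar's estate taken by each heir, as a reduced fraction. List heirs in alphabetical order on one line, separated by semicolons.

No spouse, descendants, or parent survives, so the estate passes to Oskar's siblings per stirpes.
Half-blood siblings count for one-half the weight of whole-blood siblings at the initial division.
Dividing 1 in proportion to weights (total weight 2): Hallvard (weight 1/2) → 1/4; Brynja (weight 1) → 1/2; Frida (weight 1/2) → 1/4.
Hallvard predeceased; the 1/4 allotted to Hallvard's branch passes to Hallvard's issue by representation.
The 1/4 is divided into 3 equal shares of 1/12 among Asgeir, Ragna, Ingeborg.
Asgeir is living and takes 1/12.
Ragna is living and takes 1/12.
Ingeborg is living and takes 1/12.
Brynja predeceased; the 1/2 allotted to Brynja's branch passes to Brynja's issue by representation.
Ylva is the sole taker at this level and receives the full 1/2.
Frida is living and takes 1/4.

Asgeir 1/12; Frida 1/4; Ingeborg 1/12; Ragna 1/12; Ylva 1/2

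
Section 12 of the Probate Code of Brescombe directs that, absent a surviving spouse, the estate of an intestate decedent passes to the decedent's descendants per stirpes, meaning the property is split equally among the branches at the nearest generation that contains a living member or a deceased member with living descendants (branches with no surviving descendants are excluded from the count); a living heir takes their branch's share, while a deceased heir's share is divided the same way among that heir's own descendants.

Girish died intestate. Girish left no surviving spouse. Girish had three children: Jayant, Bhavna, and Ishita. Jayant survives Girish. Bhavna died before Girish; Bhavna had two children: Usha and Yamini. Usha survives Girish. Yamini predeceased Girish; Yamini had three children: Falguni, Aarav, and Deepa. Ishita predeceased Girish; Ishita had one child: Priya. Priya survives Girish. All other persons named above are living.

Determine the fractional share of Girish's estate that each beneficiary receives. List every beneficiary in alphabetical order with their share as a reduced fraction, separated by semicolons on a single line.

Aarav 1/18; Deepa 1/18; Falguni 1/18; Jayant 1/3; Priya 1/3; Usha 1/6

There is no surviving spouse, so the entire estate passes to Girish's descendants per stirpes.
The estate is divided into 3 equal shares of 1/3 among Jayant, Bhavna, Ishita.
Jayant is living and takes 1/3.
Bhavna predeceased; the 1/3 allotted to Bhavna's branch passes to Bhavna's issue by representation.
The 1/3 is divided into 2 equal shares of 1/6 among Usha, Yamini.
Usha is living and takes 1/6.
Yamini predeceased; the 1/6 allotted to Yamini's branch passes to Yamini's issue by representation.
The 1/6 is divided into 3 equal shares of 1/18 among Falguni, Aarav, Deepa.
Falguni is living and takes 1/18.
Aarav is living and takes 1/18.
Deepa is living and takes 1/18.
Ishita predeceased; the 1/3 allotted to Ishita's branch passes to Ishita's issue by representation.
Priya is the sole taker at this level and receives the full 1/3.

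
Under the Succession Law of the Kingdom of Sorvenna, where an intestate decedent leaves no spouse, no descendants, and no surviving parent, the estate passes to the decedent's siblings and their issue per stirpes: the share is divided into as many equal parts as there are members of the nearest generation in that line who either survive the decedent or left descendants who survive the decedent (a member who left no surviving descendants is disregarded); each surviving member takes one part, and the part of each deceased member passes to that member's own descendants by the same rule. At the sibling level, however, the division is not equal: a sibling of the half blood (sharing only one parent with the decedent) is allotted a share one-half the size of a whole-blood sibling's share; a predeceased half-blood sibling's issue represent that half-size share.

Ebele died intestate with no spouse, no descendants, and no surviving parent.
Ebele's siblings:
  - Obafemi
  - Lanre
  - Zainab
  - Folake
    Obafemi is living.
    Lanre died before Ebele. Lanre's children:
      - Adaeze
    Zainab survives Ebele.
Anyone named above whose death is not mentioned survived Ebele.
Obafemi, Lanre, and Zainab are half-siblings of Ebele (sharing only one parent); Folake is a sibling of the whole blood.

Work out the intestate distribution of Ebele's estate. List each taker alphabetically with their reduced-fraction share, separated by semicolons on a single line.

Adaeze 1/5; Folake 2/5; Obafemi 1/5; Zainab 1/5

No spouse, descendants, or parent survives, so the estate passes to Ebele's siblings per stirpes.
Half-blood siblings count for one-half the weight of whole-blood siblings at the initial division.
Dividing 1 in proportion to weights (total weight 5/2): Obafemi (weight 1/2) → 1/5; Lanre (weight 1/2) → 1/5; Zainab (weight 1/2) → 1/5; Folake (weight 1) → 2/5.
Obafemi is living and takes 1/5.
Lanre predeceased; the 1/5 allotted to Lanre's branch passes to Lanre's issue by representation.
Adaeze is the sole taker at this level and receives the full 1/5.
Zainab is living and takes 1/5.
Folake is living and takes 2/5.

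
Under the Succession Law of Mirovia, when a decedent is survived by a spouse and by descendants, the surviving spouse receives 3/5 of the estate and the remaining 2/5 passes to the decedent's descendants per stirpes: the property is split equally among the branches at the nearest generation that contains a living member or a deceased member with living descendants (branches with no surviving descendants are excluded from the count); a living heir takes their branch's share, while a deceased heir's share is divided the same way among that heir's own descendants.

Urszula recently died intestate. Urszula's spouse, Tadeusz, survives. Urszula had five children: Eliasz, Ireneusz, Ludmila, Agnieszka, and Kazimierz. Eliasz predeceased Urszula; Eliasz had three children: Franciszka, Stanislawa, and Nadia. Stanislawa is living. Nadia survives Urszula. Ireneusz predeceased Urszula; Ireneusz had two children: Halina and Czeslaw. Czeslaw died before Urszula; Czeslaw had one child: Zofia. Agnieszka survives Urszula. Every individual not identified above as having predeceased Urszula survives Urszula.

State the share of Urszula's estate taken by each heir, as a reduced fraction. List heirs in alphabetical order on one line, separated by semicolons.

Agnieszka 2/25; Franciszka 2/75; Halina 1/25; Kazimierz 2/25; Ludmila 2/25; Nadia 2/75; Stanislawa 2/75; Tadeusz 3/5; Zofia 1/25

Tadeusz, as surviving spouse, takes 3/5.
The remaining 2/5 passes to Urszula's descendants per stirpes.
The 2/5 is divided into 5 equal shares of 2/25 among Eliasz, Ireneusz, Ludmila, Agnieszka, Kazimierz.
Eliasz predeceased; the 2/25 allotted to Eliasz's branch passes to Eliasz's issue by representation.
The 2/25 is divided into 3 equal shares of 2/75 among Franciszka, Stanislawa, Nadia.
Franciszka is living and takes 2/75.
Stanislawa is living and takes 2/75.
Nadia is living and takes 2/75.
Ireneusz predeceased; the 2/25 allotted to Ireneusz's branch passes to Ireneusz's issue by representation.
The 2/25 is divided into 2 equal shares of 1/25 among Halina, Czeslaw.
Halina is living and takes 1/25.
Czeslaw predeceased; the 1/25 allotted to Czeslaw's branch passes to Czeslaw's issue by representation.
Zofia is the sole taker at this level and receives the full 1/25.
Ludmila is living and takes 2/25.
Agnieszka is living and takes 2/25.
Kazimierz is living and takes 2/25.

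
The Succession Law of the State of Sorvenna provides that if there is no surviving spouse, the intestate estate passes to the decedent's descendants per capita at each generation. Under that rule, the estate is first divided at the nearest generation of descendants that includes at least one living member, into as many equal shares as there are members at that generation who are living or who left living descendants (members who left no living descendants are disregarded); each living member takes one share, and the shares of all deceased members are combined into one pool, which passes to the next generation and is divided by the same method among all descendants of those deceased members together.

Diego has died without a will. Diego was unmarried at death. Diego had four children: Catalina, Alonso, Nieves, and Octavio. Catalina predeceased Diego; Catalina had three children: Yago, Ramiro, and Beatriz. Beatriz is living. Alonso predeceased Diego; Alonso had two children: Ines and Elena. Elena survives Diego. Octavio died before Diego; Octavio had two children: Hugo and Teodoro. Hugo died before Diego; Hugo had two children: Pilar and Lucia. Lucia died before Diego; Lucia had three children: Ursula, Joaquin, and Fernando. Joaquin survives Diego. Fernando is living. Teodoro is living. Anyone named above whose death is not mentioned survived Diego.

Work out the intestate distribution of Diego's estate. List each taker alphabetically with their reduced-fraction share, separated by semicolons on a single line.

There is no surviving spouse, so the entire estate passes to Diego's descendants per capita at each generation.
At generation 1 (Catalina, Alonso, Nieves, Octavio) there are 4 shares of (1)/4 = 1/4 each.
Living: Nieves — each takes 1/4.
Deceased: Catalina, Alonso, and Octavio. Their combined 3/4 is pooled and carried to generation 2.
At generation 2 (Yago, Ramiro, Beatriz, Ines, Elena, Hugo, Teodoro) there are 7 shares of (3/4)/7 = 3/28 each.
Living: Yago, Ramiro, Beatriz, Ines, Elena, and Teodoro — each takes 3/28.
Deceased: Hugo. That 3/28 share is carried to generation 3.
At generation 3 (Pilar, Lucia) there are 2 shares of (3/28)/2 = 3/56 each.
Living: Pilar — each takes 3/56.
Deceased: Lucia. That 3/56 share is carried to generation 4.
At generation 4 (Ursula, Joaquin, Fernando) there are 3 shares of (3/56)/3 = 1/56 each.
Living: Ursula, Joaquin, and Fernando — each takes 1/56.

Beatriz 3/28; Elena 3/28; Fernando 1/56; Ines 3/28; Joaquin 1/56; Nieves 1/4; Pilar 3/56; Ramiro 3/28; Teodoro 3/28; Ursula 1/56; Yago 3/28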